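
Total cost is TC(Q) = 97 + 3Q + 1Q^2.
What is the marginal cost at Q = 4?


MC = dTC/dQ = 3 + 2*1*Q
At Q = 4:
MC = 3 + 2*4
MC = 3 + 8 = 11

11


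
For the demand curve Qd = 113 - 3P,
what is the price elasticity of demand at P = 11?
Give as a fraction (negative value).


dQ/dP = -3
At P = 11: Q = 113 - 3*11 = 80
E = (dQ/dP)(P/Q) = (-3)(11/80) = -33/80

-33/80


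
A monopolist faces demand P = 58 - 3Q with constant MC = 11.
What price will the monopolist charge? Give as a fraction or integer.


MR = 58 - 6Q
Set MR = MC: 58 - 6Q = 11
Q* = 47/6
Substitute into demand:
P* = 58 - 3*47/6 = 69/2

69/2


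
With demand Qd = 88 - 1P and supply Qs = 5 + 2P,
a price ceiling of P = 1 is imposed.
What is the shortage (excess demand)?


At P = 1:
Qd = 88 - 1*1 = 87
Qs = 5 + 2*1 = 7
Shortage = Qd - Qs = 87 - 7 = 80

80


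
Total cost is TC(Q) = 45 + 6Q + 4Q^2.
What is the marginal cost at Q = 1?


MC = dTC/dQ = 6 + 2*4*Q
At Q = 1:
MC = 6 + 8*1
MC = 6 + 8 = 14

14


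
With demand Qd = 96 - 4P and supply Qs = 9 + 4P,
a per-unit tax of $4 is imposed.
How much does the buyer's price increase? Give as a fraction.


With a per-unit tax, the buyer's price increase depends on relative slopes.
Supply slope: d = 4, Demand slope: b = 4
Buyer's price increase = d * tax / (b + d)
= 4 * 4 / (4 + 4)
= 16 / 8 = 2

2


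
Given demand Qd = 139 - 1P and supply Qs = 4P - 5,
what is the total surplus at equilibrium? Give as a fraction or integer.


Find equilibrium: 139 - 1P = 4P - 5
139 + 5 = 5P
P* = 144/5 = 144/5
Q* = 4*144/5 - 5 = 551/5
Inverse demand: P = 139 - Q/1, so P_max = 139
Inverse supply: P = 5/4 + Q/4, so P_min = 5/4
CS = (1/2) * 551/5 * (139 - 144/5) = 303601/50
PS = (1/2) * 551/5 * (144/5 - 5/4) = 303601/200
TS = CS + PS = 303601/50 + 303601/200 = 303601/40

303601/40


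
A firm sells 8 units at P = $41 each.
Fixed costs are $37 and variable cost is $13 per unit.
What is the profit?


Total Revenue = P * Q = 41 * 8 = $328
Total Cost = FC + VC*Q = 37 + 13*8 = $141
Profit = TR - TC = 328 - 141 = $187

$187


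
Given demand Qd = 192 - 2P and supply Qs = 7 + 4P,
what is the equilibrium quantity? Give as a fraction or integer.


First find equilibrium price:
192 - 2P = 7 + 4P
P* = 185/6 = 185/6
Then substitute into demand:
Q* = 192 - 2 * 185/6 = 391/3

391/3


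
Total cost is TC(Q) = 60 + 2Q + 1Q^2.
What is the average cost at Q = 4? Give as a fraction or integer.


TC(4) = 60 + 2*4 + 1*4^2
TC(4) = 60 + 8 + 16 = 84
AC = TC/Q = 84/4 = 21

21


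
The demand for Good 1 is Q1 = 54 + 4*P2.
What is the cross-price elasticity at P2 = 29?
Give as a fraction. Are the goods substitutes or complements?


dQ1/dP2 = 4
At P2 = 29: Q1 = 54 + 4*29 = 170
Exy = (dQ1/dP2)(P2/Q1) = 4 * 29 / 170 = 58/85
Since Exy > 0, the goods are substitutes.

58/85 (substitutes)


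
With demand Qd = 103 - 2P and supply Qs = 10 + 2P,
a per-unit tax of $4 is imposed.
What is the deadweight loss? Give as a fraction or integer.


Pre-tax equilibrium quantity: Q* = 113/2
Post-tax equilibrium quantity: Q_tax = 105/2
Reduction in quantity: Q* - Q_tax = 4
DWL = (1/2) * tax * (Q* - Q_tax)
DWL = (1/2) * 4 * 4 = 8

8


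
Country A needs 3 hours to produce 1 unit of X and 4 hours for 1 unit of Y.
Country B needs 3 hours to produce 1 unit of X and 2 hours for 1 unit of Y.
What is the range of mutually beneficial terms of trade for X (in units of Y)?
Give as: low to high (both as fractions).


Opportunity cost of X for Country A = hours_X / hours_Y = 3/4 = 3/4 units of Y
Opportunity cost of X for Country B = hours_X / hours_Y = 3/2 = 3/2 units of Y
Terms of trade must be between the two opportunity costs.
Range: 3/4 to 3/2

3/4 to 3/2


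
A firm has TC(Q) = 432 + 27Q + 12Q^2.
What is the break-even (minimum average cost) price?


AC(Q) = 432/Q + 27 + 12Q
To minimize: dAC/dQ = -432/Q^2 + 12 = 0
Q^2 = 432/12 = 36
Q* = 6
Min AC = 432/6 + 27 + 12*6
Min AC = 72 + 27 + 72 = 171

171


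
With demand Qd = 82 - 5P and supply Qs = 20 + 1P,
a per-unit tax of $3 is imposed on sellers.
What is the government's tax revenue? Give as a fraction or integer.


With tax on sellers, new supply: Qs' = 20 + 1(P - 3)
= 17 + 1P
New equilibrium quantity:
Q_new = 167/6
Tax revenue = tax * Q_new = 3 * 167/6 = 167/2

167/2


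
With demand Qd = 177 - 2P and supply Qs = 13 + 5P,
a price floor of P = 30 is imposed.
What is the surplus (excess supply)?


At P = 30:
Qd = 177 - 2*30 = 117
Qs = 13 + 5*30 = 163
Surplus = Qs - Qd = 163 - 117 = 46

46


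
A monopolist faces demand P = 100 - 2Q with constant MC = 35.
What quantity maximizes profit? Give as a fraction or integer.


TR = P*Q = (100 - 2Q)Q = 100Q - 2Q^2
MR = dTR/dQ = 100 - 4Q
Set MR = MC:
100 - 4Q = 35
65 = 4Q
Q* = 65/4 = 65/4

65/4


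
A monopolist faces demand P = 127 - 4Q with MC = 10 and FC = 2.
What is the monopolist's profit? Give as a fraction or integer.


MR = MC: 127 - 8Q = 10
Q* = 117/8
P* = 127 - 4*117/8 = 137/2
Profit = (P* - MC)*Q* - FC
= (137/2 - 10)*117/8 - 2
= 117/2*117/8 - 2
= 13689/16 - 2 = 13657/16

13657/16


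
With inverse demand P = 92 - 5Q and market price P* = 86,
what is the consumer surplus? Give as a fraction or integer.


Maximum willingness to pay (at Q=0): P_max = 92
Quantity demanded at P* = 86:
Q* = (92 - 86)/5 = 6/5
CS = (1/2) * Q* * (P_max - P*)
CS = (1/2) * 6/5 * (92 - 86)
CS = (1/2) * 6/5 * 6 = 18/5

18/5


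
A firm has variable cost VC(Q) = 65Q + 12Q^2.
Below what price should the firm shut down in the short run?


AVC(Q) = VC(Q)/Q = 65 + 12Q
AVC is increasing in Q, so minimum AVC is at Q -> 0+.
Min AVC = 65
The firm should shut down if P < 65.

65


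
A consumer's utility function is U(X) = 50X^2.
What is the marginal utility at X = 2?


MU = dU/dX = 50*2*X^(2-1)
MU = 100*X^1
At X = 2:
MU = 100 * 2^1
MU = 100 * 2 = 200

200


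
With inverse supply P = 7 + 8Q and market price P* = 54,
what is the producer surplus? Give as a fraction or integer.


Minimum supply price (at Q=0): P_min = 7
Quantity supplied at P* = 54:
Q* = (54 - 7)/8 = 47/8
PS = (1/2) * Q* * (P* - P_min)
PS = (1/2) * 47/8 * (54 - 7)
PS = (1/2) * 47/8 * 47 = 2209/16

2209/16


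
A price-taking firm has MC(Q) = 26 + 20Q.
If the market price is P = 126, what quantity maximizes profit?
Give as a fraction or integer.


In perfect competition, profit is maximized where P = MC.
126 = 26 + 20Q
100 = 20Q
Q* = 100/20 = 5

5


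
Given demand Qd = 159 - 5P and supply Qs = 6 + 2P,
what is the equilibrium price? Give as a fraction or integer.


At equilibrium, Qd = Qs.
159 - 5P = 6 + 2P
159 - 6 = 5P + 2P
153 = 7P
P* = 153/7 = 153/7

153/7


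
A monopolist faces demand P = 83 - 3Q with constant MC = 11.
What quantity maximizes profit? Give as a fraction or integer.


TR = P*Q = (83 - 3Q)Q = 83Q - 3Q^2
MR = dTR/dQ = 83 - 6Q
Set MR = MC:
83 - 6Q = 11
72 = 6Q
Q* = 72/6 = 12

12


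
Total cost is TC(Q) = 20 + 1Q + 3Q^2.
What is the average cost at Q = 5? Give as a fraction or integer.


TC(5) = 20 + 1*5 + 3*5^2
TC(5) = 20 + 5 + 75 = 100
AC = TC/Q = 100/5 = 20

20


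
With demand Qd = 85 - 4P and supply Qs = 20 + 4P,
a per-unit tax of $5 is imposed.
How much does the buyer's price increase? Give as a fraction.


With a per-unit tax, the buyer's price increase depends on relative slopes.
Supply slope: d = 4, Demand slope: b = 4
Buyer's price increase = d * tax / (b + d)
= 4 * 5 / (4 + 4)
= 20 / 8 = 5/2

5/2


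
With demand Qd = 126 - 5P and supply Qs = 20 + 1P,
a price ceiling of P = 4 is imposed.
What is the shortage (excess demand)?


At P = 4:
Qd = 126 - 5*4 = 106
Qs = 20 + 1*4 = 24
Shortage = Qd - Qs = 106 - 24 = 82

82


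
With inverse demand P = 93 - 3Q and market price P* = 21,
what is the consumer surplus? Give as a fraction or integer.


Maximum willingness to pay (at Q=0): P_max = 93
Quantity demanded at P* = 21:
Q* = (93 - 21)/3 = 24
CS = (1/2) * Q* * (P_max - P*)
CS = (1/2) * 24 * (93 - 21)
CS = (1/2) * 24 * 72 = 864

864


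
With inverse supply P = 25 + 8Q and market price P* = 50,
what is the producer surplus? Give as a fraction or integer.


Minimum supply price (at Q=0): P_min = 25
Quantity supplied at P* = 50:
Q* = (50 - 25)/8 = 25/8
PS = (1/2) * Q* * (P* - P_min)
PS = (1/2) * 25/8 * (50 - 25)
PS = (1/2) * 25/8 * 25 = 625/16

625/16


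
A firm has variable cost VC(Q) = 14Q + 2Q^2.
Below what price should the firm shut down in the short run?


AVC(Q) = VC(Q)/Q = 14 + 2Q
AVC is increasing in Q, so minimum AVC is at Q -> 0+.
Min AVC = 14
The firm should shut down if P < 14.

14


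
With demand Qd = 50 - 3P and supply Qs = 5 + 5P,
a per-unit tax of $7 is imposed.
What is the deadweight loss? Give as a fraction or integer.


Pre-tax equilibrium quantity: Q* = 265/8
Post-tax equilibrium quantity: Q_tax = 20
Reduction in quantity: Q* - Q_tax = 105/8
DWL = (1/2) * tax * (Q* - Q_tax)
DWL = (1/2) * 7 * 105/8 = 735/16

735/16


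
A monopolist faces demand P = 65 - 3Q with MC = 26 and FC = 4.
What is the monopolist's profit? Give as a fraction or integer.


MR = MC: 65 - 6Q = 26
Q* = 13/2
P* = 65 - 3*13/2 = 91/2
Profit = (P* - MC)*Q* - FC
= (91/2 - 26)*13/2 - 4
= 39/2*13/2 - 4
= 507/4 - 4 = 491/4

491/4


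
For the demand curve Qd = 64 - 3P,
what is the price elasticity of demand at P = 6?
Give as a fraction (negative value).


dQ/dP = -3
At P = 6: Q = 64 - 3*6 = 46
E = (dQ/dP)(P/Q) = (-3)(6/46) = -9/23

-9/23


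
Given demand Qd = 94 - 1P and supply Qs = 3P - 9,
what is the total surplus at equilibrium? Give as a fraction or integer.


Find equilibrium: 94 - 1P = 3P - 9
94 + 9 = 4P
P* = 103/4 = 103/4
Q* = 3*103/4 - 9 = 273/4
Inverse demand: P = 94 - Q/1, so P_max = 94
Inverse supply: P = 3 + Q/3, so P_min = 3
CS = (1/2) * 273/4 * (94 - 103/4) = 74529/32
PS = (1/2) * 273/4 * (103/4 - 3) = 24843/32
TS = CS + PS = 74529/32 + 24843/32 = 24843/8

24843/8


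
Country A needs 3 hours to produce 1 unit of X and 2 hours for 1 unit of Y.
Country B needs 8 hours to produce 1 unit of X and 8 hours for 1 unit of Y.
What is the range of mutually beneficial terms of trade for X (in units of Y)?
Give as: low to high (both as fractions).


Opportunity cost of X for Country A = hours_X / hours_Y = 3/2 = 3/2 units of Y
Opportunity cost of X for Country B = hours_X / hours_Y = 8/8 = 1 units of Y
Terms of trade must be between the two opportunity costs.
Range: 1 to 3/2

1 to 3/2


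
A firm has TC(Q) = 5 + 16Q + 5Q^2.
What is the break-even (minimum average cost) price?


AC(Q) = 5/Q + 16 + 5Q
To minimize: dAC/dQ = -5/Q^2 + 5 = 0
Q^2 = 5/5 = 1
Q* = 1
Min AC = 5/1 + 16 + 5*1
Min AC = 5 + 16 + 5 = 26

26


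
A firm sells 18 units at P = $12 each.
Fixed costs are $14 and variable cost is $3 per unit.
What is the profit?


Total Revenue = P * Q = 12 * 18 = $216
Total Cost = FC + VC*Q = 14 + 3*18 = $68
Profit = TR - TC = 216 - 68 = $148

$148


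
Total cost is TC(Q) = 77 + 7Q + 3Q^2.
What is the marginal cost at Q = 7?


MC = dTC/dQ = 7 + 2*3*Q
At Q = 7:
MC = 7 + 6*7
MC = 7 + 42 = 49

49


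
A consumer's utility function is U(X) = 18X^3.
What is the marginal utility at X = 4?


MU = dU/dX = 18*3*X^(3-1)
MU = 54*X^2
At X = 4:
MU = 54 * 4^2
MU = 54 * 16 = 864

864


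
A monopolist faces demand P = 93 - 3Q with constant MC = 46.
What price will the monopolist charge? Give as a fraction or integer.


MR = 93 - 6Q
Set MR = MC: 93 - 6Q = 46
Q* = 47/6
Substitute into demand:
P* = 93 - 3*47/6 = 139/2

139/2


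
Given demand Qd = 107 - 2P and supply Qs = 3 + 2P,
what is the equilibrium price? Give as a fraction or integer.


At equilibrium, Qd = Qs.
107 - 2P = 3 + 2P
107 - 3 = 2P + 2P
104 = 4P
P* = 104/4 = 26

26


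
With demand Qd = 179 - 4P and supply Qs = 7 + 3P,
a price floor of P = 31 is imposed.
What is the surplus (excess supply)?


At P = 31:
Qd = 179 - 4*31 = 55
Qs = 7 + 3*31 = 100
Surplus = Qs - Qd = 100 - 55 = 45

45


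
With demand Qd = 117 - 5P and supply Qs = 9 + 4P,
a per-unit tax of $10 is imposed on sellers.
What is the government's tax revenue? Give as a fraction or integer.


With tax on sellers, new supply: Qs' = 9 + 4(P - 10)
= 4P - 31
New equilibrium quantity:
Q_new = 313/9
Tax revenue = tax * Q_new = 10 * 313/9 = 3130/9

3130/9


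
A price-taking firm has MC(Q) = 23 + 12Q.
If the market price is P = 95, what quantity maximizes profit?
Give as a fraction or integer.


In perfect competition, profit is maximized where P = MC.
95 = 23 + 12Q
72 = 12Q
Q* = 72/12 = 6

6


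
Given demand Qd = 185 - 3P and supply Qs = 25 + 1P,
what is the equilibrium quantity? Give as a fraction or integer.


First find equilibrium price:
185 - 3P = 25 + 1P
P* = 160/4 = 40
Then substitute into demand:
Q* = 185 - 3 * 40 = 65

65


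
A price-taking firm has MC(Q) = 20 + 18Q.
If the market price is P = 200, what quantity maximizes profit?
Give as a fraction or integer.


In perfect competition, profit is maximized where P = MC.
200 = 20 + 18Q
180 = 18Q
Q* = 180/18 = 10

10


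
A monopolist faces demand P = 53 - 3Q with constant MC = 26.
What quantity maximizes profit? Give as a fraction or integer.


TR = P*Q = (53 - 3Q)Q = 53Q - 3Q^2
MR = dTR/dQ = 53 - 6Q
Set MR = MC:
53 - 6Q = 26
27 = 6Q
Q* = 27/6 = 9/2

9/2


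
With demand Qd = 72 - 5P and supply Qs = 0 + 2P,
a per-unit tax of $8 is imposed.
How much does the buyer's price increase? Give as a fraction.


With a per-unit tax, the buyer's price increase depends on relative slopes.
Supply slope: d = 2, Demand slope: b = 5
Buyer's price increase = d * tax / (b + d)
= 2 * 8 / (5 + 2)
= 16 / 7 = 16/7

16/7


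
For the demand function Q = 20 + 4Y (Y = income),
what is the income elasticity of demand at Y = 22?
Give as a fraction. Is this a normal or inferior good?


dQ/dY = 4
At Y = 22: Q = 20 + 4*22 = 108
Ey = (dQ/dY)(Y/Q) = 4 * 22 / 108 = 22/27
Since Ey > 0, this is a normal good.

22/27 (normal good)


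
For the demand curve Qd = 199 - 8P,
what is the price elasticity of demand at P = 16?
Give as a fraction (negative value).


dQ/dP = -8
At P = 16: Q = 199 - 8*16 = 71
E = (dQ/dP)(P/Q) = (-8)(16/71) = -128/71

-128/71


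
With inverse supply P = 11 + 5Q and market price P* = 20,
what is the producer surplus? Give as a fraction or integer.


Minimum supply price (at Q=0): P_min = 11
Quantity supplied at P* = 20:
Q* = (20 - 11)/5 = 9/5
PS = (1/2) * Q* * (P* - P_min)
PS = (1/2) * 9/5 * (20 - 11)
PS = (1/2) * 9/5 * 9 = 81/10

81/10


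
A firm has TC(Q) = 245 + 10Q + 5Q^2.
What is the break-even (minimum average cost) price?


AC(Q) = 245/Q + 10 + 5Q
To minimize: dAC/dQ = -245/Q^2 + 5 = 0
Q^2 = 245/5 = 49
Q* = 7
Min AC = 245/7 + 10 + 5*7
Min AC = 35 + 10 + 35 = 80

80


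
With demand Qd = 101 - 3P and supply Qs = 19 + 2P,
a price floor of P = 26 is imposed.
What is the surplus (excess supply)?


At P = 26:
Qd = 101 - 3*26 = 23
Qs = 19 + 2*26 = 71
Surplus = Qs - Qd = 71 - 23 = 48

48


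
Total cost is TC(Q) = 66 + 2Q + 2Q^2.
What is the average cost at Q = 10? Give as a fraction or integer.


TC(10) = 66 + 2*10 + 2*10^2
TC(10) = 66 + 20 + 200 = 286
AC = TC/Q = 286/10 = 143/5

143/5


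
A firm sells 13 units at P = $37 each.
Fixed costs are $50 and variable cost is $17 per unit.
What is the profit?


Total Revenue = P * Q = 37 * 13 = $481
Total Cost = FC + VC*Q = 50 + 17*13 = $271
Profit = TR - TC = 481 - 271 = $210

$210


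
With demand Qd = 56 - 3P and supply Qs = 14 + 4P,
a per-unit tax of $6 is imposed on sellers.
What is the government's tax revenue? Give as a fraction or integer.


With tax on sellers, new supply: Qs' = 14 + 4(P - 6)
= 4P - 10
New equilibrium quantity:
Q_new = 194/7
Tax revenue = tax * Q_new = 6 * 194/7 = 1164/7

1164/7


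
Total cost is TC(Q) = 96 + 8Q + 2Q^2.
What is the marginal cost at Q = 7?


MC = dTC/dQ = 8 + 2*2*Q
At Q = 7:
MC = 8 + 4*7
MC = 8 + 28 = 36

36


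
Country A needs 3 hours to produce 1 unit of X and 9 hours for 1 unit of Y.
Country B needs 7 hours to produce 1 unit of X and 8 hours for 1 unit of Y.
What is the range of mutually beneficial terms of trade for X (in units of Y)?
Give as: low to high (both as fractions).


Opportunity cost of X for Country A = hours_X / hours_Y = 3/9 = 1/3 units of Y
Opportunity cost of X for Country B = hours_X / hours_Y = 7/8 = 7/8 units of Y
Terms of trade must be between the two opportunity costs.
Range: 1/3 to 7/8

1/3 to 7/8


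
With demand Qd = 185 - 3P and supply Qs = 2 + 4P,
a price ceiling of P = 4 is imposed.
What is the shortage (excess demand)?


At P = 4:
Qd = 185 - 3*4 = 173
Qs = 2 + 4*4 = 18
Shortage = Qd - Qs = 173 - 18 = 155

155


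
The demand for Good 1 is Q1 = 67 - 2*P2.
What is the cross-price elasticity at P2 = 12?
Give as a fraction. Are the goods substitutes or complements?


dQ1/dP2 = -2
At P2 = 12: Q1 = 67 - 2*12 = 43
Exy = (dQ1/dP2)(P2/Q1) = -2 * 12 / 43 = -24/43
Since Exy < 0, the goods are complements.

-24/43 (complements)


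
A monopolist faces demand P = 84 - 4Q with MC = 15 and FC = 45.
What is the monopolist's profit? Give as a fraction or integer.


MR = MC: 84 - 8Q = 15
Q* = 69/8
P* = 84 - 4*69/8 = 99/2
Profit = (P* - MC)*Q* - FC
= (99/2 - 15)*69/8 - 45
= 69/2*69/8 - 45
= 4761/16 - 45 = 4041/16

4041/16


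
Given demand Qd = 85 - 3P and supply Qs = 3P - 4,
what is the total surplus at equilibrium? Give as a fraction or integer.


Find equilibrium: 85 - 3P = 3P - 4
85 + 4 = 6P
P* = 89/6 = 89/6
Q* = 3*89/6 - 4 = 81/2
Inverse demand: P = 85/3 - Q/3, so P_max = 85/3
Inverse supply: P = 4/3 + Q/3, so P_min = 4/3
CS = (1/2) * 81/2 * (85/3 - 89/6) = 2187/8
PS = (1/2) * 81/2 * (89/6 - 4/3) = 2187/8
TS = CS + PS = 2187/8 + 2187/8 = 2187/4

2187/4


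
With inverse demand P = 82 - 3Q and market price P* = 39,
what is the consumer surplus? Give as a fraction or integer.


Maximum willingness to pay (at Q=0): P_max = 82
Quantity demanded at P* = 39:
Q* = (82 - 39)/3 = 43/3
CS = (1/2) * Q* * (P_max - P*)
CS = (1/2) * 43/3 * (82 - 39)
CS = (1/2) * 43/3 * 43 = 1849/6

1849/6


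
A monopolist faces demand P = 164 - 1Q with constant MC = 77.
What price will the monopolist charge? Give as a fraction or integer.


MR = 164 - 2Q
Set MR = MC: 164 - 2Q = 77
Q* = 87/2
Substitute into demand:
P* = 164 - 1*87/2 = 241/2

241/2


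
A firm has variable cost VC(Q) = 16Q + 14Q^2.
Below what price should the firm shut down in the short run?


AVC(Q) = VC(Q)/Q = 16 + 14Q
AVC is increasing in Q, so minimum AVC is at Q -> 0+.
Min AVC = 16
The firm should shut down if P < 16.

16


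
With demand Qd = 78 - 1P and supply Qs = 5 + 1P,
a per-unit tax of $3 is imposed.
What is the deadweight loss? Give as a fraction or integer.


Pre-tax equilibrium quantity: Q* = 83/2
Post-tax equilibrium quantity: Q_tax = 40
Reduction in quantity: Q* - Q_tax = 3/2
DWL = (1/2) * tax * (Q* - Q_tax)
DWL = (1/2) * 3 * 3/2 = 9/4

9/4


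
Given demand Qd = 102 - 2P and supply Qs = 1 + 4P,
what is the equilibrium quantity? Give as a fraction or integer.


First find equilibrium price:
102 - 2P = 1 + 4P
P* = 101/6 = 101/6
Then substitute into demand:
Q* = 102 - 2 * 101/6 = 205/3

205/3


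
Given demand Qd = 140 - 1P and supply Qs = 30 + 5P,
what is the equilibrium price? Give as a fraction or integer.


At equilibrium, Qd = Qs.
140 - 1P = 30 + 5P
140 - 30 = 1P + 5P
110 = 6P
P* = 110/6 = 55/3

55/3


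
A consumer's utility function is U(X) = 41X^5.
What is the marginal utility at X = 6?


MU = dU/dX = 41*5*X^(5-1)
MU = 205*X^4
At X = 6:
MU = 205 * 6^4
MU = 205 * 1296 = 265680

265680


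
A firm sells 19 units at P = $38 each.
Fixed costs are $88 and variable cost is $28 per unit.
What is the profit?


Total Revenue = P * Q = 38 * 19 = $722
Total Cost = FC + VC*Q = 88 + 28*19 = $620
Profit = TR - TC = 722 - 620 = $102

$102


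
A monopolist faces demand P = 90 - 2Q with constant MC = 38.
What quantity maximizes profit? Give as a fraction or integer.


TR = P*Q = (90 - 2Q)Q = 90Q - 2Q^2
MR = dTR/dQ = 90 - 4Q
Set MR = MC:
90 - 4Q = 38
52 = 4Q
Q* = 52/4 = 13

13


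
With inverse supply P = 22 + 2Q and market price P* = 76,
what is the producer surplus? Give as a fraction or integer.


Minimum supply price (at Q=0): P_min = 22
Quantity supplied at P* = 76:
Q* = (76 - 22)/2 = 27
PS = (1/2) * Q* * (P* - P_min)
PS = (1/2) * 27 * (76 - 22)
PS = (1/2) * 27 * 54 = 729

729


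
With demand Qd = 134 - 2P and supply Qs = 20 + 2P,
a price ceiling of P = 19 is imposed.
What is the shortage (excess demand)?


At P = 19:
Qd = 134 - 2*19 = 96
Qs = 20 + 2*19 = 58
Shortage = Qd - Qs = 96 - 58 = 38

38


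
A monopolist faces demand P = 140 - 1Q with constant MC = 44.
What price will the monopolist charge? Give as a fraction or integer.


MR = 140 - 2Q
Set MR = MC: 140 - 2Q = 44
Q* = 48
Substitute into demand:
P* = 140 - 1*48 = 92

92


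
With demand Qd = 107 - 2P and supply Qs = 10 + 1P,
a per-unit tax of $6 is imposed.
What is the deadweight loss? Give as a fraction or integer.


Pre-tax equilibrium quantity: Q* = 127/3
Post-tax equilibrium quantity: Q_tax = 115/3
Reduction in quantity: Q* - Q_tax = 4
DWL = (1/2) * tax * (Q* - Q_tax)
DWL = (1/2) * 6 * 4 = 12

12


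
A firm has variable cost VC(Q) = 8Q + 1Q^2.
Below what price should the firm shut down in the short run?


AVC(Q) = VC(Q)/Q = 8 + 1Q
AVC is increasing in Q, so minimum AVC is at Q -> 0+.
Min AVC = 8
The firm should shut down if P < 8.

8


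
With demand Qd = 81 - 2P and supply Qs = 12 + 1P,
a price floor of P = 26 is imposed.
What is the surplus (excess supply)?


At P = 26:
Qd = 81 - 2*26 = 29
Qs = 12 + 1*26 = 38
Surplus = Qs - Qd = 38 - 29 = 9

9


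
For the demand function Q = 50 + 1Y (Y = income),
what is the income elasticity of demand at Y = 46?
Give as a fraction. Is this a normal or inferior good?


dQ/dY = 1
At Y = 46: Q = 50 + 1*46 = 96
Ey = (dQ/dY)(Y/Q) = 1 * 46 / 96 = 23/48
Since Ey > 0, this is a normal good.

23/48 (normal good)


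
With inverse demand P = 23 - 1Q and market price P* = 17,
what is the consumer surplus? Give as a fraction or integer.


Maximum willingness to pay (at Q=0): P_max = 23
Quantity demanded at P* = 17:
Q* = (23 - 17)/1 = 6
CS = (1/2) * Q* * (P_max - P*)
CS = (1/2) * 6 * (23 - 17)
CS = (1/2) * 6 * 6 = 18

18


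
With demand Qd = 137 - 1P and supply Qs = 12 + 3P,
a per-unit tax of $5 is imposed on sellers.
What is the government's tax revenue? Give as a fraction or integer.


With tax on sellers, new supply: Qs' = 12 + 3(P - 5)
= 3P - 3
New equilibrium quantity:
Q_new = 102
Tax revenue = tax * Q_new = 5 * 102 = 510

510


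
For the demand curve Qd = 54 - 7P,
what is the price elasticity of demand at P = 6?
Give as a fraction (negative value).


dQ/dP = -7
At P = 6: Q = 54 - 7*6 = 12
E = (dQ/dP)(P/Q) = (-7)(6/12) = -7/2

-7/2


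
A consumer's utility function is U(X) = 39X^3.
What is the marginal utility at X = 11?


MU = dU/dX = 39*3*X^(3-1)
MU = 117*X^2
At X = 11:
MU = 117 * 11^2
MU = 117 * 121 = 14157

14157


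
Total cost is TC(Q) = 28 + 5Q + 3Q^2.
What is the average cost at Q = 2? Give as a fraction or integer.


TC(2) = 28 + 5*2 + 3*2^2
TC(2) = 28 + 10 + 12 = 50
AC = TC/Q = 50/2 = 25

25


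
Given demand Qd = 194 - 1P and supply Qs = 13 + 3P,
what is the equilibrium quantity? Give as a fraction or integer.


First find equilibrium price:
194 - 1P = 13 + 3P
P* = 181/4 = 181/4
Then substitute into demand:
Q* = 194 - 1 * 181/4 = 595/4

595/4


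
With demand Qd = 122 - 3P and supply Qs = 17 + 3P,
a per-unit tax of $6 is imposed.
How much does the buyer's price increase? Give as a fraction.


With a per-unit tax, the buyer's price increase depends on relative slopes.
Supply slope: d = 3, Demand slope: b = 3
Buyer's price increase = d * tax / (b + d)
= 3 * 6 / (3 + 3)
= 18 / 6 = 3

3


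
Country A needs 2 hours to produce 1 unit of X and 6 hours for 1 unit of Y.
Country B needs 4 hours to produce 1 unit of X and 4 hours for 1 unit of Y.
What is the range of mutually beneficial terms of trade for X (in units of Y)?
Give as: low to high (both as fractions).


Opportunity cost of X for Country A = hours_X / hours_Y = 2/6 = 1/3 units of Y
Opportunity cost of X for Country B = hours_X / hours_Y = 4/4 = 1 units of Y
Terms of trade must be between the two opportunity costs.
Range: 1/3 to 1

1/3 to 1


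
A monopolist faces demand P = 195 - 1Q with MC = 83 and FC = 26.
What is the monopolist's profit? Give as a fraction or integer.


MR = MC: 195 - 2Q = 83
Q* = 56
P* = 195 - 1*56 = 139
Profit = (P* - MC)*Q* - FC
= (139 - 83)*56 - 26
= 56*56 - 26
= 3136 - 26 = 3110

3110


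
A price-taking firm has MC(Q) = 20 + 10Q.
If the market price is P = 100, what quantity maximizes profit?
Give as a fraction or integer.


In perfect competition, profit is maximized where P = MC.
100 = 20 + 10Q
80 = 10Q
Q* = 80/10 = 8

8


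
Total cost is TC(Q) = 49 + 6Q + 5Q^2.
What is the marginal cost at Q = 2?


MC = dTC/dQ = 6 + 2*5*Q
At Q = 2:
MC = 6 + 10*2
MC = 6 + 20 = 26

26


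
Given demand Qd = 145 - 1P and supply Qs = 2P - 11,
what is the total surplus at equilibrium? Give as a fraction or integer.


Find equilibrium: 145 - 1P = 2P - 11
145 + 11 = 3P
P* = 156/3 = 52
Q* = 2*52 - 11 = 93
Inverse demand: P = 145 - Q/1, so P_max = 145
Inverse supply: P = 11/2 + Q/2, so P_min = 11/2
CS = (1/2) * 93 * (145 - 52) = 8649/2
PS = (1/2) * 93 * (52 - 11/2) = 8649/4
TS = CS + PS = 8649/2 + 8649/4 = 25947/4

25947/4


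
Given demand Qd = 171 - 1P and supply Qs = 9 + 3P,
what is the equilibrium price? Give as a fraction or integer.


At equilibrium, Qd = Qs.
171 - 1P = 9 + 3P
171 - 9 = 1P + 3P
162 = 4P
P* = 162/4 = 81/2

81/2


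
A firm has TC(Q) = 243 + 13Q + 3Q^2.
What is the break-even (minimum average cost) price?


AC(Q) = 243/Q + 13 + 3Q
To minimize: dAC/dQ = -243/Q^2 + 3 = 0
Q^2 = 243/3 = 81
Q* = 9
Min AC = 243/9 + 13 + 3*9
Min AC = 27 + 13 + 27 = 67

67


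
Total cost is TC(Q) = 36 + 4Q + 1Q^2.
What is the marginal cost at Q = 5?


MC = dTC/dQ = 4 + 2*1*Q
At Q = 5:
MC = 4 + 2*5
MC = 4 + 10 = 14

14


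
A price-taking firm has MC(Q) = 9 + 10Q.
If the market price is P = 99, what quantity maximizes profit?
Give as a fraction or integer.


In perfect competition, profit is maximized where P = MC.
99 = 9 + 10Q
90 = 10Q
Q* = 90/10 = 9

9


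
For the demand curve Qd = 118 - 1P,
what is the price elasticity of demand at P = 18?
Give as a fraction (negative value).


dQ/dP = -1
At P = 18: Q = 118 - 1*18 = 100
E = (dQ/dP)(P/Q) = (-1)(18/100) = -9/50

-9/50


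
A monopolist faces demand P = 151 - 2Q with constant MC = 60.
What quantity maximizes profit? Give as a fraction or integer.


TR = P*Q = (151 - 2Q)Q = 151Q - 2Q^2
MR = dTR/dQ = 151 - 4Q
Set MR = MC:
151 - 4Q = 60
91 = 4Q
Q* = 91/4 = 91/4

91/4


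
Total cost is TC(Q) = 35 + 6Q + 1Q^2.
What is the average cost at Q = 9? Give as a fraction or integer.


TC(9) = 35 + 6*9 + 1*9^2
TC(9) = 35 + 54 + 81 = 170
AC = TC/Q = 170/9 = 170/9

170/9


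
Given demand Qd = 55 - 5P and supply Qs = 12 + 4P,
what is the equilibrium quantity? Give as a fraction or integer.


First find equilibrium price:
55 - 5P = 12 + 4P
P* = 43/9 = 43/9
Then substitute into demand:
Q* = 55 - 5 * 43/9 = 280/9

280/9


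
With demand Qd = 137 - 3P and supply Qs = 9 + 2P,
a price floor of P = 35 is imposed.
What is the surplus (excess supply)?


At P = 35:
Qd = 137 - 3*35 = 32
Qs = 9 + 2*35 = 79
Surplus = Qs - Qd = 79 - 32 = 47

47


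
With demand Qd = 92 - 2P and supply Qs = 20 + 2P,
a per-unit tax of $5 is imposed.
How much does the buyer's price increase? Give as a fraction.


With a per-unit tax, the buyer's price increase depends on relative slopes.
Supply slope: d = 2, Demand slope: b = 2
Buyer's price increase = d * tax / (b + d)
= 2 * 5 / (2 + 2)
= 10 / 4 = 5/2

5/2


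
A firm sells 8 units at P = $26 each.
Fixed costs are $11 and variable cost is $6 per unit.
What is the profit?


Total Revenue = P * Q = 26 * 8 = $208
Total Cost = FC + VC*Q = 11 + 6*8 = $59
Profit = TR - TC = 208 - 59 = $149

$149


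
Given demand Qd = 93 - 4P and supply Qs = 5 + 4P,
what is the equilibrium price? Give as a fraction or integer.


At equilibrium, Qd = Qs.
93 - 4P = 5 + 4P
93 - 5 = 4P + 4P
88 = 8P
P* = 88/8 = 11

11


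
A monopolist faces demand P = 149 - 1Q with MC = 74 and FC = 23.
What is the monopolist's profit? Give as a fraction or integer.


MR = MC: 149 - 2Q = 74
Q* = 75/2
P* = 149 - 1*75/2 = 223/2
Profit = (P* - MC)*Q* - FC
= (223/2 - 74)*75/2 - 23
= 75/2*75/2 - 23
= 5625/4 - 23 = 5533/4

5533/4


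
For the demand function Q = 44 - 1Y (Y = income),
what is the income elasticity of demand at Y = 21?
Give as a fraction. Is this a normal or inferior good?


dQ/dY = -1
At Y = 21: Q = 44 - 1*21 = 23
Ey = (dQ/dY)(Y/Q) = -1 * 21 / 23 = -21/23
Since Ey < 0, this is a inferior good.

-21/23 (inferior good)


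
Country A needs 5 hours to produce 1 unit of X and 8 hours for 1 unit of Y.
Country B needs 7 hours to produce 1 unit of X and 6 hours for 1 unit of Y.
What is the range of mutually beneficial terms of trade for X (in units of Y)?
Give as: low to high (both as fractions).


Opportunity cost of X for Country A = hours_X / hours_Y = 5/8 = 5/8 units of Y
Opportunity cost of X for Country B = hours_X / hours_Y = 7/6 = 7/6 units of Y
Terms of trade must be between the two opportunity costs.
Range: 5/8 to 7/6

5/8 to 7/6


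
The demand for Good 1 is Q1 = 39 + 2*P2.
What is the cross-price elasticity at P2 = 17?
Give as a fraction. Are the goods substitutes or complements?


dQ1/dP2 = 2
At P2 = 17: Q1 = 39 + 2*17 = 73
Exy = (dQ1/dP2)(P2/Q1) = 2 * 17 / 73 = 34/73
Since Exy > 0, the goods are substitutes.

34/73 (substitutes)


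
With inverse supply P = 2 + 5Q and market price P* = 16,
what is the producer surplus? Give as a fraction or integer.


Minimum supply price (at Q=0): P_min = 2
Quantity supplied at P* = 16:
Q* = (16 - 2)/5 = 14/5
PS = (1/2) * Q* * (P* - P_min)
PS = (1/2) * 14/5 * (16 - 2)
PS = (1/2) * 14/5 * 14 = 98/5

98/5


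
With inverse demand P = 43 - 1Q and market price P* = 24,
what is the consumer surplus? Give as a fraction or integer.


Maximum willingness to pay (at Q=0): P_max = 43
Quantity demanded at P* = 24:
Q* = (43 - 24)/1 = 19
CS = (1/2) * Q* * (P_max - P*)
CS = (1/2) * 19 * (43 - 24)
CS = (1/2) * 19 * 19 = 361/2

361/2


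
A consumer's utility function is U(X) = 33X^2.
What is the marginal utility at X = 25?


MU = dU/dX = 33*2*X^(2-1)
MU = 66*X^1
At X = 25:
MU = 66 * 25^1
MU = 66 * 25 = 1650

1650


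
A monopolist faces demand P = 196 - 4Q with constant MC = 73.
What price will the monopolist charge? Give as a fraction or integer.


MR = 196 - 8Q
Set MR = MC: 196 - 8Q = 73
Q* = 123/8
Substitute into demand:
P* = 196 - 4*123/8 = 269/2

269/2


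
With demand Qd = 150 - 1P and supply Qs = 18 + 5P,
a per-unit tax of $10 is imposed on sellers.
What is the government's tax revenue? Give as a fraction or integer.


With tax on sellers, new supply: Qs' = 18 + 5(P - 10)
= 5P - 32
New equilibrium quantity:
Q_new = 359/3
Tax revenue = tax * Q_new = 10 * 359/3 = 3590/3

3590/3


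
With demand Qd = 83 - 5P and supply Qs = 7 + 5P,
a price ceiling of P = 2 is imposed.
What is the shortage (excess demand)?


At P = 2:
Qd = 83 - 5*2 = 73
Qs = 7 + 5*2 = 17
Shortage = Qd - Qs = 73 - 17 = 56

56


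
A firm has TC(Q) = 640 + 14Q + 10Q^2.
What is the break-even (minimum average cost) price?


AC(Q) = 640/Q + 14 + 10Q
To minimize: dAC/dQ = -640/Q^2 + 10 = 0
Q^2 = 640/10 = 64
Q* = 8
Min AC = 640/8 + 14 + 10*8
Min AC = 80 + 14 + 80 = 174

174


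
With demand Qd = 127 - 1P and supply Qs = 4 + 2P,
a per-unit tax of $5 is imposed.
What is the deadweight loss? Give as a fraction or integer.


Pre-tax equilibrium quantity: Q* = 86
Post-tax equilibrium quantity: Q_tax = 248/3
Reduction in quantity: Q* - Q_tax = 10/3
DWL = (1/2) * tax * (Q* - Q_tax)
DWL = (1/2) * 5 * 10/3 = 25/3

25/3


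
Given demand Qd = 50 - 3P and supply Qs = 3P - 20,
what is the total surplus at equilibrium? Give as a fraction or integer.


Find equilibrium: 50 - 3P = 3P - 20
50 + 20 = 6P
P* = 70/6 = 35/3
Q* = 3*35/3 - 20 = 15
Inverse demand: P = 50/3 - Q/3, so P_max = 50/3
Inverse supply: P = 20/3 + Q/3, so P_min = 20/3
CS = (1/2) * 15 * (50/3 - 35/3) = 75/2
PS = (1/2) * 15 * (35/3 - 20/3) = 75/2
TS = CS + PS = 75/2 + 75/2 = 75

75


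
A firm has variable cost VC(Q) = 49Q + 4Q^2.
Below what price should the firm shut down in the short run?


AVC(Q) = VC(Q)/Q = 49 + 4Q
AVC is increasing in Q, so minimum AVC is at Q -> 0+.
Min AVC = 49
The firm should shut down if P < 49.

49


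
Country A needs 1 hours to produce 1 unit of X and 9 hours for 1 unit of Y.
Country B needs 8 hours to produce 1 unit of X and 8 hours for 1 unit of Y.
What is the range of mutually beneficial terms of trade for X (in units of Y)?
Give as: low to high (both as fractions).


Opportunity cost of X for Country A = hours_X / hours_Y = 1/9 = 1/9 units of Y
Opportunity cost of X for Country B = hours_X / hours_Y = 8/8 = 1 units of Y
Terms of trade must be between the two opportunity costs.
Range: 1/9 to 1

1/9 to 1


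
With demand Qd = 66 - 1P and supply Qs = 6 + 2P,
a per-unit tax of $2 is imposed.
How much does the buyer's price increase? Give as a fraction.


With a per-unit tax, the buyer's price increase depends on relative slopes.
Supply slope: d = 2, Demand slope: b = 1
Buyer's price increase = d * tax / (b + d)
= 2 * 2 / (1 + 2)
= 4 / 3 = 4/3

4/3


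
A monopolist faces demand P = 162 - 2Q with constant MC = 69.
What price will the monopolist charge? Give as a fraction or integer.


MR = 162 - 4Q
Set MR = MC: 162 - 4Q = 69
Q* = 93/4
Substitute into demand:
P* = 162 - 2*93/4 = 231/2

231/2


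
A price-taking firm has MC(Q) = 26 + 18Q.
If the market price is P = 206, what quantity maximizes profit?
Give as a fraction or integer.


In perfect competition, profit is maximized where P = MC.
206 = 26 + 18Q
180 = 18Q
Q* = 180/18 = 10

10


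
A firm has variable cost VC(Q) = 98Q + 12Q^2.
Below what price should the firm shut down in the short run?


AVC(Q) = VC(Q)/Q = 98 + 12Q
AVC is increasing in Q, so minimum AVC is at Q -> 0+.
Min AVC = 98
The firm should shut down if P < 98.

98


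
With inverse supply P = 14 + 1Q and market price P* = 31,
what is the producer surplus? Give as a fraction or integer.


Minimum supply price (at Q=0): P_min = 14
Quantity supplied at P* = 31:
Q* = (31 - 14)/1 = 17
PS = (1/2) * Q* * (P* - P_min)
PS = (1/2) * 17 * (31 - 14)
PS = (1/2) * 17 * 17 = 289/2

289/2


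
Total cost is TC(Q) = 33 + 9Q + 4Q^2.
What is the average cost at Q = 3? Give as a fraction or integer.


TC(3) = 33 + 9*3 + 4*3^2
TC(3) = 33 + 27 + 36 = 96
AC = TC/Q = 96/3 = 32

32


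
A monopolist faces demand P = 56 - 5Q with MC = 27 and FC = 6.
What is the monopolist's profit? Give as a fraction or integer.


MR = MC: 56 - 10Q = 27
Q* = 29/10
P* = 56 - 5*29/10 = 83/2
Profit = (P* - MC)*Q* - FC
= (83/2 - 27)*29/10 - 6
= 29/2*29/10 - 6
= 841/20 - 6 = 721/20

721/20


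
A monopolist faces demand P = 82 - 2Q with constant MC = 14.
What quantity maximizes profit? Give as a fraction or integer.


TR = P*Q = (82 - 2Q)Q = 82Q - 2Q^2
MR = dTR/dQ = 82 - 4Q
Set MR = MC:
82 - 4Q = 14
68 = 4Q
Q* = 68/4 = 17

17


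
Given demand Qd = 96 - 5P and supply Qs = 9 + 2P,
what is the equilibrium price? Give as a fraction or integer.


At equilibrium, Qd = Qs.
96 - 5P = 9 + 2P
96 - 9 = 5P + 2P
87 = 7P
P* = 87/7 = 87/7

87/7


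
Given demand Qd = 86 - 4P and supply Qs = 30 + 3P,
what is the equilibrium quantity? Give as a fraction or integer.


First find equilibrium price:
86 - 4P = 30 + 3P
P* = 56/7 = 8
Then substitute into demand:
Q* = 86 - 4 * 8 = 54

54


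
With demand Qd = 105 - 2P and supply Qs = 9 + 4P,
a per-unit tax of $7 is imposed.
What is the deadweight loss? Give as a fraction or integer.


Pre-tax equilibrium quantity: Q* = 73
Post-tax equilibrium quantity: Q_tax = 191/3
Reduction in quantity: Q* - Q_tax = 28/3
DWL = (1/2) * tax * (Q* - Q_tax)
DWL = (1/2) * 7 * 28/3 = 98/3

98/3


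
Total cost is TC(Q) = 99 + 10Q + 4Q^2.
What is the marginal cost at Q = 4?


MC = dTC/dQ = 10 + 2*4*Q
At Q = 4:
MC = 10 + 8*4
MC = 10 + 32 = 42

42


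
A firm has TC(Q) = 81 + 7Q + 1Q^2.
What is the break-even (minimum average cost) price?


AC(Q) = 81/Q + 7 + 1Q
To minimize: dAC/dQ = -81/Q^2 + 1 = 0
Q^2 = 81/1 = 81
Q* = 9
Min AC = 81/9 + 7 + 1*9
Min AC = 9 + 7 + 9 = 25

25


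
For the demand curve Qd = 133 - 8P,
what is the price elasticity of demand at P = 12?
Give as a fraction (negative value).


dQ/dP = -8
At P = 12: Q = 133 - 8*12 = 37
E = (dQ/dP)(P/Q) = (-8)(12/37) = -96/37

-96/37


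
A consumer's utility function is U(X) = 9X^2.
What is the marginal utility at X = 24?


MU = dU/dX = 9*2*X^(2-1)
MU = 18*X^1
At X = 24:
MU = 18 * 24^1
MU = 18 * 24 = 432

432


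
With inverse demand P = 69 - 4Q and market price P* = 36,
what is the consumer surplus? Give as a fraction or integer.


Maximum willingness to pay (at Q=0): P_max = 69
Quantity demanded at P* = 36:
Q* = (69 - 36)/4 = 33/4
CS = (1/2) * Q* * (P_max - P*)
CS = (1/2) * 33/4 * (69 - 36)
CS = (1/2) * 33/4 * 33 = 1089/8

1089/8


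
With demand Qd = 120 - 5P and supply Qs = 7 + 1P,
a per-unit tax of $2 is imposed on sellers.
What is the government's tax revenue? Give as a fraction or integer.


With tax on sellers, new supply: Qs' = 7 + 1(P - 2)
= 5 + 1P
New equilibrium quantity:
Q_new = 145/6
Tax revenue = tax * Q_new = 2 * 145/6 = 145/3

145/3


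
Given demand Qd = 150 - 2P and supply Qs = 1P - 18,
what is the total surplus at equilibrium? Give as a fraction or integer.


Find equilibrium: 150 - 2P = 1P - 18
150 + 18 = 3P
P* = 168/3 = 56
Q* = 1*56 - 18 = 38
Inverse demand: P = 75 - Q/2, so P_max = 75
Inverse supply: P = 18 + Q/1, so P_min = 18
CS = (1/2) * 38 * (75 - 56) = 361
PS = (1/2) * 38 * (56 - 18) = 722
TS = CS + PS = 361 + 722 = 1083

1083


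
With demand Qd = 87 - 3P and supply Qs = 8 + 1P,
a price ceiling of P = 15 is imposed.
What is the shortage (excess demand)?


At P = 15:
Qd = 87 - 3*15 = 42
Qs = 8 + 1*15 = 23
Shortage = Qd - Qs = 42 - 23 = 19

19


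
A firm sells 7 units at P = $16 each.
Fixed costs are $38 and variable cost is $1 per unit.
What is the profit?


Total Revenue = P * Q = 16 * 7 = $112
Total Cost = FC + VC*Q = 38 + 1*7 = $45
Profit = TR - TC = 112 - 45 = $67

$67


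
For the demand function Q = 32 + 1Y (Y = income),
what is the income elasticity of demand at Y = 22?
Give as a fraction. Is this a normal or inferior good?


dQ/dY = 1
At Y = 22: Q = 32 + 1*22 = 54
Ey = (dQ/dY)(Y/Q) = 1 * 22 / 54 = 11/27
Since Ey > 0, this is a normal good.

11/27 (normal good)


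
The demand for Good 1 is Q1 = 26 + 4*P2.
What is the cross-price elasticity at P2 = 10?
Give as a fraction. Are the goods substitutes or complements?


dQ1/dP2 = 4
At P2 = 10: Q1 = 26 + 4*10 = 66
Exy = (dQ1/dP2)(P2/Q1) = 4 * 10 / 66 = 20/33
Since Exy > 0, the goods are substitutes.

20/33 (substitutes)


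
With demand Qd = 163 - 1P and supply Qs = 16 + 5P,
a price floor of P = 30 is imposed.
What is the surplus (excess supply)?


At P = 30:
Qd = 163 - 1*30 = 133
Qs = 16 + 5*30 = 166
Surplus = Qs - Qd = 166 - 133 = 33

33


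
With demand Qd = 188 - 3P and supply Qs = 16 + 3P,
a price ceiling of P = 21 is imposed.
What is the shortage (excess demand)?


At P = 21:
Qd = 188 - 3*21 = 125
Qs = 16 + 3*21 = 79
Shortage = Qd - Qs = 125 - 79 = 46

46


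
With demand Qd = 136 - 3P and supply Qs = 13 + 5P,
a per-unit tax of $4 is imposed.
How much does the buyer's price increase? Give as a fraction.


With a per-unit tax, the buyer's price increase depends on relative slopes.
Supply slope: d = 5, Demand slope: b = 3
Buyer's price increase = d * tax / (b + d)
= 5 * 4 / (3 + 5)
= 20 / 8 = 5/2

5/2
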